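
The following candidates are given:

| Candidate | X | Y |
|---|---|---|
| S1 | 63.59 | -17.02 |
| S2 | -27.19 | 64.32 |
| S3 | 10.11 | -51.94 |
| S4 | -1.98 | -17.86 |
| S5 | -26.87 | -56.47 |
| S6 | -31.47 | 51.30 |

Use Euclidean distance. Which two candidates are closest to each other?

Pairwise distances:
S2–S6: √((-4.28)² + (-13.02)²) = √(18.3184 + 169.5204) = 13.71
S3–S4: √((-12.09)² + (34.08)²) = √(146.1681 + 1161.4464) = 36.16
S3–S5: √((-36.98)² + (-4.53)²) = √(1367.5204 + 20.5209) = 37.26
S4–S5: √((-24.89)² + (-38.61)²) = √(619.5121 + 1490.7321) = 45.94
S1–S3: √((-53.48)² + (-34.92)²) = √(2860.1104 + 1219.4064) = 63.87
S1–S4: √((-65.57)² + (-0.84)²) = √(4299.4249 + 0.7056) = 65.58
S4–S6: √((-29.49)² + (69.16)²) = √(869.6601 + 4783.1056) = 75.18
S2–S4: √((25.21)² + (-82.18)²) = √(635.5441 + 6753.5524) = 85.96
S1–S5: √((-90.46)² + (-39.45)²) = √(8183.0116 + 1556.3025) = 98.69
S5–S6: √((-4.60)² + (107.77)²) = √(21.1600 + 11614.3729) = 107.87
S3–S6: √((-41.58)² + (103.24)²) = √(1728.8964 + 10658.4976) = 111.30
S1–S6: √((-95.06)² + (68.32)²) = √(9036.4036 + 4667.6224) = 117.06
S2–S5: √((0.32)² + (-120.79)²) = √(0.1024 + 14590.2241) = 120.79
S1–S2: √((-90.78)² + (81.34)²) = √(8241.0084 + 6616.1956) = 121.89
S2–S3: √((37.30)² + (-116.26)²) = √(1391.2900 + 13516.3876) = 122.10
Closest pair: S2–S6 at 13.71.

S2 and S6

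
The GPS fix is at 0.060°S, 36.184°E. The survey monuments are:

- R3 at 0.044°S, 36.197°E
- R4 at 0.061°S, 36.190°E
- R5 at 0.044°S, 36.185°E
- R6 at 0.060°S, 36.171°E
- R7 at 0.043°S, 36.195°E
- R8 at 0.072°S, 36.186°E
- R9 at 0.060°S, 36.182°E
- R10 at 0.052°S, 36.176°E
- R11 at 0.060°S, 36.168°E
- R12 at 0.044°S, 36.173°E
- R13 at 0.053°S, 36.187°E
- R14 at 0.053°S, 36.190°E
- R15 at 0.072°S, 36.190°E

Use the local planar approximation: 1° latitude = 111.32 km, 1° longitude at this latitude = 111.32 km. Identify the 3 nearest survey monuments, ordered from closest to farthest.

Distances from 0.060°S, 36.184°E:
R3: 2.295 km
R4: 0.677 km
R5: 1.785 km
R6: 1.447 km
R7: 2.254 km
R8: 1.354 km
R9: 0.223 km
R10: 1.259 km
R11: 1.781 km
R12: 2.161 km
R13: 0.848 km
R14: 1.026 km
R15: 1.494 km
Sorted: R9 (0.223 km) < R4 (0.677 km) < R13 (0.848 km) < R14 (1.026 km) < R10 (1.259 km) < …

R9, R4, R13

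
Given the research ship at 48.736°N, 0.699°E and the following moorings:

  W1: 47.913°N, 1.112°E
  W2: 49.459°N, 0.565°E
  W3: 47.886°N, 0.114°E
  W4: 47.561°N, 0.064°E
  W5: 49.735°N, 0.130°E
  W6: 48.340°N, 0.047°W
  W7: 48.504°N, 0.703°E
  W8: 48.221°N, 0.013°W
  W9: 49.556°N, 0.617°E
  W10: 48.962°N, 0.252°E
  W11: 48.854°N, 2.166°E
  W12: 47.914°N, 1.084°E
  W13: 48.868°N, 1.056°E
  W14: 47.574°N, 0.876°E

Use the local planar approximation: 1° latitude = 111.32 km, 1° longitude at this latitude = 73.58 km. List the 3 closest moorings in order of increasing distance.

Distances from 48.736°N, 0.699°E:
W1: √((-0.823·111.32)² + (0.413·73.58)²) = √(8393.55742 + 923.46336) = 96.525 km
W2: √((0.723·111.32)² + (-0.134·73.58)²) = √(6477.73220 + 97.21408) = 81.086 km
W3: √((-0.850·111.32)² + (-0.585·73.58)²) = √(8953.32288 + 1852.81176) = 103.953 km
W4: √((-1.175·111.32)² + (-0.635·73.58)²) = √(17108.90160 + 2183.06676) = 138.896 km
W5: √((0.999·111.32)² + (-0.569·73.58)²) = √(12367.37051 + 1752.84736) = 118.829 km
W6: √((-0.396·111.32)² + (-0.746·73.58)²) = √(1943.28620 + 3012.98675) = 70.401 km
W7: √((-0.232·111.32)² + (0.004·73.58)²) = √(666.99467 + 0.08662) = 25.828 km
W8: √((-0.515·111.32)² + (-0.712·73.58)²) = √(3286.70597 + 2744.60313) = 77.662 km
W9: √((0.820·111.32)² + (-0.082·73.58)²) = √(8332.47655 + 36.40385) = 91.482 km
W10: √((0.226·111.32)² + (-0.447·73.58)²) = √(632.94107 + 1081.76920) = 41.409 km
W11: √((0.118·111.32)² + (1.467·73.58)²) = √(172.54819 + 11651.44514) = 108.738 km
W12: √((-0.822·111.32)² + (0.385·73.58)²) = √(8373.17235 + 802.49258) = 95.790 km
W13: √((0.132·111.32)² + (0.357·73.58)²) = √(215.92069 + 690.01098) = 30.099 km
W14: √((-1.162·111.32)² + (0.177·73.58)²) = √(16732.41592 + 169.61572) = 130.008 km
Sorted: W7 (25.828 km) < W13 (30.099 km) < W10 (41.409 km) < W6 (70.401 km) < W8 (77.662 km) < …

W7, W13, W10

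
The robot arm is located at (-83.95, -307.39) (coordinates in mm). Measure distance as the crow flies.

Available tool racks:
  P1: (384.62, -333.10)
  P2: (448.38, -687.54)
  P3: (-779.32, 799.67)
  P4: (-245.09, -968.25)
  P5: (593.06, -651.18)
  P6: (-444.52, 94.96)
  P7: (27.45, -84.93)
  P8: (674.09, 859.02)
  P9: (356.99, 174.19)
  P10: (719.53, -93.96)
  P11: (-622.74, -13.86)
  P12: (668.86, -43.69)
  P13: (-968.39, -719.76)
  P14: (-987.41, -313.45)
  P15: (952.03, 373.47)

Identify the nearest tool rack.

Distances from (-83.95, -307.39):
P1: √((468.57)² + (-25.71)²) = √(219557.8449 + 661.0041) = 469.27 mm
P2: √((532.33)² + (-380.15)²) = √(283375.2289 + 144514.0225) = 654.13 mm
P3: √((-695.37)² + (1107.06)²) = √(483539.4369 + 1225581.8436) = 1307.33 mm
P4: √((-161.14)² + (-660.86)²) = √(25966.0996 + 436735.9396) = 680.22 mm
P5: √((677.01)² + (-343.79)²) = √(458342.5401 + 118191.5641) = 759.30 mm
P6: √((-360.57)² + (402.35)²) = √(130010.7249 + 161885.5225) = 540.27 mm
P7: √((111.40)² + (222.46)²) = √(12409.9600 + 49488.4516) = 248.79 mm
P8: √((758.04)² + (1166.41)²) = √(574624.6416 + 1360512.2881) = 1391.09 mm
P9: √((440.94)² + (481.58)²) = √(194428.0836 + 231919.2964) = 652.95 mm
P10: √((803.48)² + (213.43)²) = √(645580.1104 + 45552.3649) = 831.34 mm
P11: √((-538.79)² + (293.53)²) = √(290294.6641 + 86159.8609) = 613.56 mm
P12: √((752.81)² + (263.70)²) = √(566722.8961 + 69537.6900) = 797.66 mm
P13: √((-884.44)² + (-412.37)²) = √(782234.1136 + 170049.0169) = 975.85 mm
P14: √((-903.46)² + (-6.06)²) = √(816239.9716 + 36.7236) = 903.48 mm
P15: √((1035.98)² + (680.86)²) = √(1073254.5604 + 463570.3396) = 1239.69 mm
Minimum: P7 at 248.79 mm.

P7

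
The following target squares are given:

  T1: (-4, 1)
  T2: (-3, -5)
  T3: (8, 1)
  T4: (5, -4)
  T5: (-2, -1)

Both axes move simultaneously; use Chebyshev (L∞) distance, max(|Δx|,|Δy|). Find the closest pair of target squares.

Pairwise distances:
T1–T5: 2
T2–T5: 4
T3–T4: 5
T1–T2: 6
T4–T5: 7
T2–T4: 8
T1–T4: 9
T3–T5: 10
T2–T3: 11
T1–T3: 12
Closest pair: T1–T5 at 2.

T1 and T5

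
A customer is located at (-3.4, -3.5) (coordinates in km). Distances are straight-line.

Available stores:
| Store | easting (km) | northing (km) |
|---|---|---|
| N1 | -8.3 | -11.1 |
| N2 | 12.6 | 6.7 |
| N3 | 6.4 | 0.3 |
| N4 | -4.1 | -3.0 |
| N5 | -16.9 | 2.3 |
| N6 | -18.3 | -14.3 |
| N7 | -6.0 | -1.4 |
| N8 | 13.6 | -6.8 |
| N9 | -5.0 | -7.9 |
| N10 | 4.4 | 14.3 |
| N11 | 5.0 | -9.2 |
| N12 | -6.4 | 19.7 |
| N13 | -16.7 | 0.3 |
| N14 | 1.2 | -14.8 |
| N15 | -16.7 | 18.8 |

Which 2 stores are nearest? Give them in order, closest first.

Distances from (-3.4, -3.5):
N1: √((-4.9)² + (-7.6)²) = √(24.010 + 57.760) = 9.0 km
N2: √((16.0)² + (10.2)²) = √(256.000 + 104.040) = 19.0 km
N3: √((9.8)² + (3.8)²) = √(96.040 + 14.440) = 10.5 km
N4: √((-0.7)² + (0.5)²) = √(0.490 + 0.250) = 0.9 km
N5: √((-13.5)² + (5.8)²) = √(182.250 + 33.640) = 14.7 km
N6: √((-14.9)² + (-10.8)²) = √(222.010 + 116.640) = 18.4 km
N7: √((-2.6)² + (2.1)²) = √(6.760 + 4.410) = 3.3 km
N8: √((17.0)² + (-3.3)²) = √(289.000 + 10.890) = 17.3 km
N9: √((-1.6)² + (-4.4)²) = √(2.560 + 19.360) = 4.7 km
N10: √((7.8)² + (17.8)²) = √(60.840 + 316.840) = 19.4 km
N11: √((8.4)² + (-5.7)²) = √(70.560 + 32.490) = 10.2 km
N12: √((-3.0)² + (23.2)²) = √(9.000 + 538.240) = 23.4 km
N13: √((-13.3)² + (3.8)²) = √(176.890 + 14.440) = 13.8 km
N14: √((4.6)² + (-11.3)²) = √(21.160 + 127.690) = 12.2 km
N15: √((-13.3)² + (22.3)²) = √(176.890 + 497.290) = 26.0 km
Sorted: N4 (0.9 km) < N7 (3.3 km) < N9 (4.7 km) < N1 (9.0 km) < …

N4, N7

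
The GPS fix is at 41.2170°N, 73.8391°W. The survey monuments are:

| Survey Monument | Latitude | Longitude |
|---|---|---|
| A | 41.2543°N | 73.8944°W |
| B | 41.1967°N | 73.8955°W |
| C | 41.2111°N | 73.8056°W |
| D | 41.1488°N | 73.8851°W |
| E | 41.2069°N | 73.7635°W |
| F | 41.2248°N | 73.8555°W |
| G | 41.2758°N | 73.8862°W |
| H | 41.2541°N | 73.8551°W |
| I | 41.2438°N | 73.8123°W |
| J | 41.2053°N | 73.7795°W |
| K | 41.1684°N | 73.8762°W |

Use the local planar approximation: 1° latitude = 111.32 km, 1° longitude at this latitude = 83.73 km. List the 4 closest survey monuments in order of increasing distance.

Distances from 41.2170°N, 73.8391°W:
A: √((0.0373·111.32)² + (-0.0553·83.73)²) = √(17.241064 + 21.439391) = 6.2194 km
B: √((-0.0203·111.32)² + (-0.0564·83.73)²) = √(5.106678 + 22.300797) = 5.2352 km
C: √((-0.0059·111.32)² + (0.0335·83.73)²) = √(0.431370 + 7.867773) = 2.8808 km
D: √((-0.0682·111.32)² + (-0.0460·83.73)²) = √(57.638828 + 14.834668) = 8.5131 km
E: √((-0.0101·111.32)² + (0.0756·83.73)²) = √(1.264122 + 40.068748) = 6.4291 km
F: √((0.0078·111.32)² + (-0.0164·83.73)²) = √(0.753938 + 1.885601) = 1.6247 km
G: √((0.0588·111.32)² + (-0.0471·83.73)²) = √(42.845089 + 15.552636) = 7.6418 km
H: √((0.0371·111.32)² + (-0.0160·83.73)²) = √(17.056669 + 1.794743) = 4.3418 km
I: √((0.0268·111.32)² + (0.0268·83.73)²) = √(8.900532 + 5.035374) = 3.7331 km
J: √((-0.0117·111.32)² + (0.0596·83.73)²) = √(1.696360 + 24.903174) = 5.1575 km
K: √((-0.0486·111.32)² + (-0.0371·83.73)²) = √(29.269745 + 9.649615) = 6.2385 km
Sorted: F (1.6247 km) < C (2.8808 km) < I (3.7331 km) < H (4.3418 km) < J (5.1575 km) < B (5.2352 km) < …

F, C, I, H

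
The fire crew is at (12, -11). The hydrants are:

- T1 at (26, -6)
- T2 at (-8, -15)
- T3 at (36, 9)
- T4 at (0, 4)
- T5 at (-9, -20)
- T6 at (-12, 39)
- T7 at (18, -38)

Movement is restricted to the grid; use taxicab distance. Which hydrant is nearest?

T1

Distances from (12, -11):
T1: |14| + |5| = 14 + 5 = 19
T2: |-20| + |-4| = 20 + 4 = 24
T3: |24| + |20| = 24 + 20 = 44
T4: |-12| + |15| = 12 + 15 = 27
T5: |-21| + |-9| = 21 + 9 = 30
T6: |-24| + |50| = 24 + 50 = 74
T7: |6| + |-27| = 6 + 27 = 33
Minimum: T1 at 19.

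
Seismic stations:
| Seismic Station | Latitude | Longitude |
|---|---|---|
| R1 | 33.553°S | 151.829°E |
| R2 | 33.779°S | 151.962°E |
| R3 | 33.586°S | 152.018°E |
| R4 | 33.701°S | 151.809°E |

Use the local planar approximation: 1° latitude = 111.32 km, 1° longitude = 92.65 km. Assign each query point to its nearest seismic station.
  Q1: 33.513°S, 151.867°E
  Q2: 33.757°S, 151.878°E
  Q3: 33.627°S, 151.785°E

Q1 at 33.513°S, 151.867°E:
  R1: 5.677 km
  R2: 30.892 km
  R3: 16.179 km
  R4: 21.607 km
  → nearest: R1 (5.677 km)
Q2 at 33.757°S, 151.878°E:
  R1: 23.159 km
  R2: 8.159 km
  R3: 23.035 km
  R4: 8.929 km
  → nearest: R2 (8.159 km)
Q3 at 33.627°S, 151.785°E:
  R1: 9.191 km
  R2: 23.563 km
  R3: 22.065 km
  R4: 8.533 km
  → nearest: R4 (8.533 km)

Q1→R1; Q2→R2; Q3→R4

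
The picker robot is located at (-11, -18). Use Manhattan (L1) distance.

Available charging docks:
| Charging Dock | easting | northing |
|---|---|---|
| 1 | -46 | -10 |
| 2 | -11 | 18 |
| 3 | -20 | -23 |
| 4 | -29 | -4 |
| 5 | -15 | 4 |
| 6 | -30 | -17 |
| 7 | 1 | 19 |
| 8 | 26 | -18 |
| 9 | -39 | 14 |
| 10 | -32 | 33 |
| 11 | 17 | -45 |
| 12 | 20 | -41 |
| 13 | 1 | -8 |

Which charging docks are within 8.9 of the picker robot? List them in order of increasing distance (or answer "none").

Distances from (-11, -18):
1: |-35| + |8| = 35 + 8 = 43
2: |0| + |36| = 0 + 36 = 36
3: |-9| + |-5| = 9 + 5 = 14
4: |-18| + |14| = 18 + 14 = 32
5: |-4| + |22| = 4 + 22 = 26
6: |-19| + |1| = 19 + 1 = 20
7: |12| + |37| = 12 + 37 = 49
8: |37| + |0| = 37 + 0 = 37
9: |-28| + |32| = 28 + 32 = 60
10: |-21| + |51| = 21 + 51 = 72
11: |28| + |-27| = 28 + 27 = 55
12: |31| + |-23| = 31 + 23 = 54
13: |12| + |10| = 12 + 10 = 22
Threshold 8.9: none within range.

none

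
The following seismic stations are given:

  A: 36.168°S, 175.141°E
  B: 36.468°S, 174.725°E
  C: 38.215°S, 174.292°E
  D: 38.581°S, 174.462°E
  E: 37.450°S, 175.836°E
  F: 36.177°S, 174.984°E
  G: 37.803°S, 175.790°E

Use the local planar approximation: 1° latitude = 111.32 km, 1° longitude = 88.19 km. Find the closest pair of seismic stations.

A and F

Pairwise distances:
A–F: √((-0.009·111.32)² + (-0.157·88.19)²) = √(1.00376 + 191.70701) = 13.882 km
E–G: √((-0.353·111.32)² + (-0.046·88.19)²) = √(1544.17247 + 16.45714) = 39.505 km
B–F: √((0.291·111.32)² + (0.259·88.19)²) = √(1049.37901 + 521.72087) = 39.637 km
C–D: √((-0.366·111.32)² + (0.170·88.19)²) = √(1660.00183 + 224.76906) = 43.414 km
A–B: √((-0.300·111.32)² + (-0.416·88.19)²) = √(1115.29282 + 1345.93890) = 49.611 km
C–G: √((0.412·111.32)² + (1.498·88.19)²) = √(2103.49182 + 17452.68748) = 139.843 km
D–G: √((0.778·111.32)² + (1.328·88.19)²) = √(7500.76552 + 13716.23241) = 145.661 km
B–E: √((-0.982·111.32)² + (1.111·88.19)²) = √(11950.04033 + 9599.90208) = 146.799 km
A–E: √((-1.282·111.32)² + (0.695·88.19)²) = √(20366.78345 + 3756.71539) = 155.317 km
E–F: √((1.273·111.32)² + (-0.852·88.19)²) = √(20081.82613 + 5645.70101) = 160.398 km
C–E: √((0.765·111.32)² + (1.544·88.19)²) = √(7252.19154 + 18541.00526) = 160.603 km
D–E: √((1.131·111.32)² + (1.374·88.19)²) = √(15851.54526 + 14682.91047) = 174.741 km
B–G: √((-1.335·111.32)² + (1.065·88.19)²) = √(22085.58599 + 8821.40783) = 175.804 km
A–G: √((-1.635·111.32)² + (0.649·88.19)²) = √(33126.98487 + 3275.88071) = 190.795 km
F–G: √((-1.626·111.32)² + (0.806·88.19)²) = √(32763.28788 + 5052.52846) = 194.463 km
B–C: √((-1.747·111.32)² + (-0.433·88.19)²) = √(37820.93013 + 1458.19122) = 198.190 km
C–F: √((2.038·111.32)² + (0.692·88.19)²) = √(51470.06950 + 3724.35332) = 234.935 km
B–D: √((-2.113·111.32)² + (-0.263·88.19)²) = √(55328.05323 + 537.96024) = 236.360 km
A–C: √((-2.047·111.32)² + (-0.849·88.19)²) = √(51925.66661 + 5606.01255) = 239.858 km
D–F: √((2.404·111.32)² + (0.522·88.19)²) = √(71616.86763 + 2119.23780) = 271.544 km
A–D: √((-2.413·111.32)² + (-0.679·88.19)²) = √(72154.10418 + 3585.73536) = 275.209 km
Closest pair: A–F at 13.882 km.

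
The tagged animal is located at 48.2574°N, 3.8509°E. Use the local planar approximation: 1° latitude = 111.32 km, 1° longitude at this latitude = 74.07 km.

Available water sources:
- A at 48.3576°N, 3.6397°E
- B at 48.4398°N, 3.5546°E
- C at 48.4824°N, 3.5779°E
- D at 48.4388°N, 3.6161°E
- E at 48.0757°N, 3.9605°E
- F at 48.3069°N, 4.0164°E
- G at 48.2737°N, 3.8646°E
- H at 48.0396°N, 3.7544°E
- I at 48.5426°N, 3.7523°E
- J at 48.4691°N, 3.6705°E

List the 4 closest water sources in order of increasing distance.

Distances from 48.2574°N, 3.8509°E:
A: √((0.1002·111.32)² + (-0.2112·74.07)²) = √(124.417605 + 244.721720) = 19.2130 km
B: √((0.1824·111.32)² + (-0.2963·74.07)²) = √(412.283604 + 481.668219) = 29.8990 km
C: √((0.2250·111.32)² + (-0.2730·74.07)²) = √(627.352209 + 408.893290) = 32.1908 km
D: √((0.1814·111.32)² + (-0.2348·74.07)²) = √(407.775342 + 302.469003) = 26.6504 km
E: √((-0.1817·111.32)² + (0.1096·74.07)²) = √(409.125218 + 65.903093) = 21.7951 km
F: √((0.0495·111.32)² + (0.1655·74.07)²) = √(30.363847 + 150.272906) = 13.4401 km
G: √((0.0163·111.32)² + (0.0137·74.07)²) = √(3.292468 + 1.029736) = 2.0790 km
H: √((-0.2178·111.32)² + (-0.0965·74.07)²) = √(587.844076 + 51.090402) = 25.2772 km
I: √((0.2852·111.32)² + (-0.0986·74.07)²) = √(1007.964966 + 53.338220) = 32.5776 km
J: √((0.2117·111.32)² + (-0.1804·74.07)²) = √(555.377283 + 178.549137) = 27.0911 km
Sorted: G (2.0790 km) < F (13.4401 km) < A (19.2130 km) < E (21.7951 km) < H (25.2772 km) < D (26.6504 km) < …

G, F, A, E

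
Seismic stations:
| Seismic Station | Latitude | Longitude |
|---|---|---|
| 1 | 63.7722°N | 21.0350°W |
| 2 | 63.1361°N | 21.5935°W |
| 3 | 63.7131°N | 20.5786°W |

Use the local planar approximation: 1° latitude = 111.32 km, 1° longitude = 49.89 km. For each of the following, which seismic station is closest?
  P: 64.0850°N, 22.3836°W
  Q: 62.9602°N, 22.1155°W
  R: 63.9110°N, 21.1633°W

P at 64.0850°N, 22.3836°W:
  1: √((-0.3128·111.32)² + (1.3486·49.89)²) = √(1212.494798 + 4526.820965) = 75.7583 km
  2: √((-0.9489·111.32)² + (0.7901·49.89)²) = √(11158.023933 + 1553.785740) = 112.7467 km
  3: √((-0.3719·111.32)² + (1.8050·49.89)²) = √(1713.952382 + 8109.263647) = 99.1121 km
  → nearest: 1 (75.7583 km)
Q at 62.9602°N, 22.1155°W:
  1: √((0.8120·111.32)² + (1.0805·49.89)²) = √(8170.684739 + 2905.872469) = 105.2452 km
  2: √((0.1759·111.32)² + (0.5220·49.89)²) = √(383.422923 + 678.215973) = 32.5828 km
  3: √((0.7529·111.32)² + (1.5369·49.89)²) = √(7024.590137 + 5879.199928) = 113.5949 km
  → nearest: 2 (32.5828 km)
R at 63.9110°N, 21.1633°W:
  1: √((-0.1388·111.32)² + (0.1283·49.89)²) = √(238.740076 + 40.971354) = 16.7246 km
  2: √((-0.7749·111.32)² + (-0.4302·49.89)²) = √(7441.109871 + 460.646547) = 88.8918 km
  3: √((-0.1979·111.32)² + (0.5847·49.89)²) = √(485.330946 + 850.928747) = 36.5549 km
  → nearest: 1 (16.7246 km)

P→1; Q→2; R→1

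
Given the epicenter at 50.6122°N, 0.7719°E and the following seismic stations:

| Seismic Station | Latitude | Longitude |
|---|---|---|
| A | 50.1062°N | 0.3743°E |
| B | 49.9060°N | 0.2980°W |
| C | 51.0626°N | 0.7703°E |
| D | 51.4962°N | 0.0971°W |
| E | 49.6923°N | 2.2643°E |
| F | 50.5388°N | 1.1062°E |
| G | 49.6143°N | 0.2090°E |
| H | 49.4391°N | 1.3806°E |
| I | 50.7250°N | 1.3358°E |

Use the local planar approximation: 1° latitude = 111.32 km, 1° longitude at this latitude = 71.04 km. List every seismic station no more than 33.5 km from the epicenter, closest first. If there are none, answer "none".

Distances from 50.6122°N, 0.7719°E:
A: 63.0130 km
B: 109.3483 km
C: 50.1387 km
D: 116.1679 km
E: 147.3998 km
F: 25.1150 km
G: 118.0645 km
H: 137.5627 km
I: 41.9814 km
Threshold 33.5 km: F (25.1150 km) is within range.

F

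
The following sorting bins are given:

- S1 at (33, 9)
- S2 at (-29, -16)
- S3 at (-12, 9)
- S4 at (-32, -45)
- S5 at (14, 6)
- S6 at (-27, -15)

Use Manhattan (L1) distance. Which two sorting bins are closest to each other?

S2 and S6

Pairwise distances:
S2–S6: 3
S1–S5: 22
S3–S5: 29
S2–S4: 32
S4–S6: 35
S3–S6: 39
S2–S3: 42
S1–S3: 45
S5–S6: 62
S2–S5: 65
S3–S4: 74
S1–S6: 84
S1–S2: 87
S4–S5: 97
S1–S4: 119
Closest pair: S2–S6 at 3.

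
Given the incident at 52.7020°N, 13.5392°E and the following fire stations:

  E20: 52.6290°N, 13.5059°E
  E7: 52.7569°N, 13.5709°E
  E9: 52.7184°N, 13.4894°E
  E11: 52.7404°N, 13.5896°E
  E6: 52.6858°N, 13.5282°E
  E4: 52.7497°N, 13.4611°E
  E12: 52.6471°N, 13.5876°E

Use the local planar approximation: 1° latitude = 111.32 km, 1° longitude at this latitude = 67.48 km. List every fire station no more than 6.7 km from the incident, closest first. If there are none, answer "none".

Distances from 52.7020°N, 13.5392°E:
E20: √((-0.0730·111.32)² + (-0.0333·67.48)²) = √(66.037727 + 5.049387) = 8.4313 km
E7: √((0.0549·111.32)² + (0.0317·67.48)²) = √(37.350041 + 4.575817) = 6.4750 km
E9: √((0.0164·111.32)² + (-0.0498·67.48)²) = √(3.332991 + 11.292987) = 3.8244 km
E11: √((0.0384·111.32)² + (0.0504·67.48)²) = √(18.272957 + 11.566747) = 5.4626 km
E6: √((-0.0162·111.32)² + (-0.0110·67.48)²) = √(3.252194 + 0.550980) = 1.9502 km
E4: √((0.0477·111.32)² + (-0.0781·67.48)²) = √(28.195718 + 27.774882) = 7.4814 km
E12: √((-0.0549·111.32)² + (0.0484·67.48)²) = √(37.350041 + 10.666965) = 6.9294 km
Threshold 6.7 km: E6 (1.9502 km), E9 (3.8244 km), E11 (5.4626 km), E7 (6.4750 km) are within range.

E6, E9, E11, E7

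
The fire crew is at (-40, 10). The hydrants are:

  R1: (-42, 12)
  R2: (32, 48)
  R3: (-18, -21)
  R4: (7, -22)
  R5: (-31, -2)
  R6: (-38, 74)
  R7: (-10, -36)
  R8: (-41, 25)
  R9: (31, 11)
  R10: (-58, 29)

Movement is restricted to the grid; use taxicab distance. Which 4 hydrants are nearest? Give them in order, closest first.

Distances from (-40, 10):
R1: |-2| + |2| = 2 + 2 = 4
R2: |72| + |38| = 72 + 38 = 110
R3: |22| + |-31| = 22 + 31 = 53
R4: |47| + |-32| = 47 + 32 = 79
R5: |9| + |-12| = 9 + 12 = 21
R6: |2| + |64| = 2 + 64 = 66
R7: |30| + |-46| = 30 + 46 = 76
R8: |-1| + |15| = 1 + 15 = 16
R9: |71| + |1| = 71 + 1 = 72
R10: |-18| + |19| = 18 + 19 = 37
Sorted: R1 (4) < R8 (16) < R5 (21) < R10 (37) < R3 (53) < R6 (66) < …

R1, R8, R5, R10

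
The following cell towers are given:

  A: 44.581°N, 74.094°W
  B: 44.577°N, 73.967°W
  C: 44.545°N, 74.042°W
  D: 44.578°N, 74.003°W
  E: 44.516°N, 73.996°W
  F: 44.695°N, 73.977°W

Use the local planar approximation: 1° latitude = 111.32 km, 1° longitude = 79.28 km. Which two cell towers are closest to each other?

B and D

Pairwise distances:
A–B: 10.078 km
A–C: 5.749 km
A–D: 7.222 km
A–E: 10.617 km
A–F: 15.719 km
B–C: 6.931 km
B–D: 2.856 km
B–E: 7.169 km
B–F: 13.160 km
C–D: 4.802 km
C–E: 4.870 km
C–F: 17.475 km
D–E: 6.924 km
D–F: 13.187 km
E–F: 19.983 km
Closest pair: B–D at 2.856 km.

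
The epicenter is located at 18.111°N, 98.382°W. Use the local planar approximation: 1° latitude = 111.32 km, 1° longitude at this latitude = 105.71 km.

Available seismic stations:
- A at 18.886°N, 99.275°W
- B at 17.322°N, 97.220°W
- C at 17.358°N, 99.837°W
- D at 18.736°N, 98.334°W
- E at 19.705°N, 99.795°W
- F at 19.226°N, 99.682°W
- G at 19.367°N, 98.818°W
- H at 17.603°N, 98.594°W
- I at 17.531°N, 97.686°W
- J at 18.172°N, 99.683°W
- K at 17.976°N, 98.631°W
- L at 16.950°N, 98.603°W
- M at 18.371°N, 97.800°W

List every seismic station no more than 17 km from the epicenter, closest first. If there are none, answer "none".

Distances from 18.111°N, 98.382°W:
A: 127.884 km
B: 151.006 km
C: 175.167 km
D: 69.760 km
E: 231.942 km
F: 185.179 km
G: 147.219 km
H: 60.829 km
I: 97.887 km
J: 137.696 km
K: 30.310 km
L: 131.337 km
M: 67.991 km
Threshold 17 km: none within range.

none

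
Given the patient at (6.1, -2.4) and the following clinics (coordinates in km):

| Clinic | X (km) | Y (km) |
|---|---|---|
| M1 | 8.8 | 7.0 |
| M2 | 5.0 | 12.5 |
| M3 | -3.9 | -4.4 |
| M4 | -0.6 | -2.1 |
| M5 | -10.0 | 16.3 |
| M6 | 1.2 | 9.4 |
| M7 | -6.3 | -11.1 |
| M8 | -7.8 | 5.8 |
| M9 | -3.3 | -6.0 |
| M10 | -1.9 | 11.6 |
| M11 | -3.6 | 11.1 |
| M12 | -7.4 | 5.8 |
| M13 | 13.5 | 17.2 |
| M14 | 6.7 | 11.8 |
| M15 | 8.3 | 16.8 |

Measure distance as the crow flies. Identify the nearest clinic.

Distances from (6.1, -2.4):
M1: 9.78 km
M2: 14.94 km
M3: 10.20 km
M4: 6.71 km
M5: 24.68 km
M6: 12.78 km
M7: 15.15 km
M8: 16.14 km
M9: 10.07 km
M10: 16.12 km
M11: 16.62 km
M12: 15.80 km
M13: 20.95 km
M14: 14.21 km
M15: 19.33 km
Minimum: M4 at 6.71 km.

M4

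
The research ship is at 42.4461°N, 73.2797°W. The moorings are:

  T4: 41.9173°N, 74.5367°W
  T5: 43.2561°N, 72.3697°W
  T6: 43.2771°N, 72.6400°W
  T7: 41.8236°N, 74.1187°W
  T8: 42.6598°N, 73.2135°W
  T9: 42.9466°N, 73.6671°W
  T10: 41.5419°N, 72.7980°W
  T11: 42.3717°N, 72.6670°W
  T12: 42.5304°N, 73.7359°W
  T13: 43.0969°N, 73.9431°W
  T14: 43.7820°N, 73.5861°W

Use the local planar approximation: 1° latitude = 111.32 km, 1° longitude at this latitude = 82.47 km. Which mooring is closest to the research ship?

T8

Distances from 42.4461°N, 73.2797°W:
T4: 119.2124 km
T5: 117.3143 km
T6: 106.4929 km
T7: 97.9266 km
T8: 24.4075 km
T9: 64.2259 km
T10: 108.2113 km
T11: 51.2036 km
T12: 38.7755 km
T13: 90.7845 km
T14: 150.8439 km
Minimum: T8 at 24.4075 km.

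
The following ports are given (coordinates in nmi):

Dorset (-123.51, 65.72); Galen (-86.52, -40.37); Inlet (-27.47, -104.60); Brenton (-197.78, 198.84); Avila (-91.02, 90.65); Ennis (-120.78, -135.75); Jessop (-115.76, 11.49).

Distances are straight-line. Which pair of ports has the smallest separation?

Dorset and Avila

Pairwise distances:
Dorset–Galen: √((36.99)² + (-106.09)²) = √(1368.2601 + 11255.0881) = 112.35 nmi
Dorset–Inlet: √((96.04)² + (-170.32)²) = √(9223.6816 + 29008.9024) = 195.53 nmi
Dorset–Brenton: √((-74.27)² + (133.12)²) = √(5516.0329 + 17720.9344) = 152.44 nmi
Dorset–Avila: √((32.49)² + (24.93)²) = √(1055.6001 + 621.5049) = 40.95 nmi
Dorset–Ennis: √((2.73)² + (-201.47)²) = √(7.4529 + 40590.1609) = 201.49 nmi
Dorset–Jessop: √((7.75)² + (-54.23)²) = √(60.0625 + 2940.8929) = 54.78 nmi
Galen–Inlet: √((59.05)² + (-64.23)²) = √(3486.9025 + 4125.4929) = 87.25 nmi
Galen–Brenton: √((-111.26)² + (239.21)²) = √(12378.7876 + 57221.4241) = 263.82 nmi
Galen–Avila: √((-4.50)² + (131.02)²) = √(20.2500 + 17166.2404) = 131.10 nmi
Galen–Ennis: √((-34.26)² + (-95.38)²) = √(1173.7476 + 9097.3444) = 101.35 nmi
Galen–Jessop: √((-29.24)² + (51.86)²) = √(854.9776 + 2689.4596) = 59.54 nmi
Inlet–Brenton: √((-170.31)² + (303.44)²) = √(29005.4961 + 92075.8336) = 347.97 nmi
Inlet–Avila: √((-63.55)² + (195.25)²) = √(4038.6025 + 38122.5625) = 205.33 nmi
Inlet–Ennis: √((-93.31)² + (-31.15)²) = √(8706.7561 + 970.3225) = 98.37 nmi
Inlet–Jessop: √((-88.29)² + (116.09)²) = √(7795.1241 + 13476.8881) = 145.85 nmi
Brenton–Avila: √((106.76)² + (-108.19)²) = √(11397.6976 + 11705.0761) = 152.00 nmi
Brenton–Ennis: √((77.00)² + (-334.59)²) = √(5929.0000 + 111950.4681) = 343.34 nmi
Brenton–Jessop: √((82.02)² + (-187.35)²) = √(6727.2804 + 35100.0225) = 204.52 nmi
Avila–Ennis: √((-29.76)² + (-226.40)²) = √(885.6576 + 51256.9600) = 228.35 nmi
Avila–Jessop: √((-24.74)² + (-79.16)²) = √(612.0676 + 6266.3056) = 82.94 nmi
Ennis–Jessop: √((5.02)² + (147.24)²) = √(25.2004 + 21679.6176) = 147.33 nmi
Closest pair: Dorset–Avila at 40.95 nmi.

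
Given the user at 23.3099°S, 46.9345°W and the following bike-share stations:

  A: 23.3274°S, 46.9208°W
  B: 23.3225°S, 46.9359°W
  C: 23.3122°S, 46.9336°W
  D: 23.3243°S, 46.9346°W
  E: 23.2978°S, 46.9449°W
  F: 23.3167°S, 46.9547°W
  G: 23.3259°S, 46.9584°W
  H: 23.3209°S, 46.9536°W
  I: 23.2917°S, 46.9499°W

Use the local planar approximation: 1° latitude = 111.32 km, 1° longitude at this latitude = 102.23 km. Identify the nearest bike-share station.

Distances from 23.3099°S, 46.9345°W:
A: √((-0.0175·111.32)² + (0.0137·102.23)²) = √(3.795094 + 1.961543) = 2.3993 km
B: √((-0.0126·111.32)² + (-0.0014·102.23)²) = √(1.967377 + 0.020484) = 1.4099 km
C: √((-0.0023·111.32)² + (0.0009·102.23)²) = √(0.065554 + 0.008465) = 0.2721 km
D: √((-0.0144·111.32)² + (-0.0001·102.23)²) = √(2.569635 + 0.000105) = 1.6030 km
E: √((0.0121·111.32)² + (-0.0104·102.23)²) = √(1.814334 + 1.130377) = 1.7160 km
F: √((-0.0068·111.32)² + (-0.0202·102.23)²) = √(0.573013 + 4.264415) = 2.1994 km
G: √((-0.0160·111.32)² + (-0.0239·102.23)²) = √(3.172388 + 5.969700) = 3.0236 km
H: √((-0.0110·111.32)² + (-0.0191·102.23)²) = √(1.499449 + 3.812619) = 2.3048 km
I: √((0.0182·111.32)² + (-0.0154·102.23)²) = √(4.104773 + 2.478553) = 2.5658 km
Minimum: C at 0.2721 km.

C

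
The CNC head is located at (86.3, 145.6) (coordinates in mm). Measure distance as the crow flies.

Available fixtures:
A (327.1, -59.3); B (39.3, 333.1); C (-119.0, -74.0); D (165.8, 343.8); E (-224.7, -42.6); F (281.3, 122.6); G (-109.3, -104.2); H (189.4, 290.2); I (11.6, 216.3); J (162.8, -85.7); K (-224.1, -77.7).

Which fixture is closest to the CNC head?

I

Distances from (86.3, 145.6):
A: √((240.8)² + (-204.9)²) = √(57984.640 + 41984.010) = 316.2 mm
B: √((-47.0)² + (187.5)²) = √(2209.000 + 35156.250) = 193.3 mm
C: √((-205.3)² + (-219.6)²) = √(42148.090 + 48224.160) = 300.6 mm
D: √((79.5)² + (198.2)²) = √(6320.250 + 39283.240) = 213.5 mm
E: √((-311.0)² + (-188.2)²) = √(96721.000 + 35419.240) = 363.5 mm
F: √((195.0)² + (-23.0)²) = √(38025.000 + 529.000) = 196.4 mm
G: √((-195.6)² + (-249.8)²) = √(38259.360 + 62400.040) = 317.3 mm
H: √((103.1)² + (144.6)²) = √(10629.610 + 20909.160) = 177.6 mm
I: √((-74.7)² + (70.7)²) = √(5580.090 + 4998.490) = 102.9 mm
J: √((76.5)² + (-231.3)²) = √(5852.250 + 53499.690) = 243.6 mm
K: √((-310.4)² + (-223.3)²) = √(96348.160 + 49862.890) = 382.4 mm
Minimum: I at 102.9 mm.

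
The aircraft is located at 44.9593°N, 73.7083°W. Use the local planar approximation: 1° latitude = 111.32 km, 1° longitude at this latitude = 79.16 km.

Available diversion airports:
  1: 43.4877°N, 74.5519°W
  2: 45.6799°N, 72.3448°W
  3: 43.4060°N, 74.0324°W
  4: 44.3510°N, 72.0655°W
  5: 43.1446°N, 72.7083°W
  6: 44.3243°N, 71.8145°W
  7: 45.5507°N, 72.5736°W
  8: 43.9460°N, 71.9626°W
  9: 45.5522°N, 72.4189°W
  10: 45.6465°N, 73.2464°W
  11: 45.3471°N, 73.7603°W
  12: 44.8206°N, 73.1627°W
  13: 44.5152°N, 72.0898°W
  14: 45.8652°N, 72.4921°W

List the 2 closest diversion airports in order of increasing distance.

Distances from 44.9593°N, 73.7083°W:
1: 176.9067 km
2: 134.4793 km
3: 174.8063 km
4: 146.6182 km
5: 216.9685 km
6: 165.7431 km
7: 111.3658 km
8: 178.3826 km
9: 121.5495 km
10: 84.7882 km
11: 43.3657 km
12: 45.8666 km
13: 137.3277 km
14: 139.4218 km
Sorted: 11 (43.3657 km) < 12 (45.8666 km) < 10 (84.7882 km) < 7 (111.3658 km) < …

11, 12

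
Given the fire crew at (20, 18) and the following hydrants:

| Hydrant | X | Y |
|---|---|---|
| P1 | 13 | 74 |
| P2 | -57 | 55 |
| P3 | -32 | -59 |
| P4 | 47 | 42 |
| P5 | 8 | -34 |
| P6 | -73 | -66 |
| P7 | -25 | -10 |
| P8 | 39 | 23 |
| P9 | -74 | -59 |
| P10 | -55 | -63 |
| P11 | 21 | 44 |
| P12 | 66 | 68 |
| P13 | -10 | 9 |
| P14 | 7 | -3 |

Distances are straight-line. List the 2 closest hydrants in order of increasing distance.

P8, P14

Distances from (20, 18):
P1: √((-7)² + (56)²) = √(49.000 + 3136.000) = 56.4
P2: √((-77)² + (37)²) = √(5929.000 + 1369.000) = 85.4
P3: √((-52)² + (-77)²) = √(2704.000 + 5929.000) = 92.9
P4: √((27)² + (24)²) = √(729.000 + 576.000) = 36.1
P5: √((-12)² + (-52)²) = √(144.000 + 2704.000) = 53.4
P6: √((-93)² + (-84)²) = √(8649.000 + 7056.000) = 125.3
P7: √((-45)² + (-28)²) = √(2025.000 + 784.000) = 53.0
P8: √((19)² + (5)²) = √(361.000 + 25.000) = 19.6
P9: √((-94)² + (-77)²) = √(8836.000 + 5929.000) = 121.5
P10: √((-75)² + (-81)²) = √(5625.000 + 6561.000) = 110.4
P11: √((1)² + (26)²) = √(1.000 + 676.000) = 26.0
P12: √((46)² + (50)²) = √(2116.000 + 2500.000) = 67.9
P13: √((-30)² + (-9)²) = √(900.000 + 81.000) = 31.3
P14: √((-13)² + (-21)²) = √(169.000 + 441.000) = 24.7
Sorted: P8 (19.6) < P14 (24.7) < P11 (26.0) < P13 (31.3) < …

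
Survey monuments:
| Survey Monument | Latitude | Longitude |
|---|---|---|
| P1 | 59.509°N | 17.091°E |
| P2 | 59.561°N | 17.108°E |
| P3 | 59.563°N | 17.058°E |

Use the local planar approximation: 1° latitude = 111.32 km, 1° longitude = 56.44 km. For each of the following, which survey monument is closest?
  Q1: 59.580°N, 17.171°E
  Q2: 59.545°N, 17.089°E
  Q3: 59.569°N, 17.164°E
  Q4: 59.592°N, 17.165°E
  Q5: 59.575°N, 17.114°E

Q1→P2; Q2→P2; Q3→P2; Q4→P2; Q5→P2

Q1 at 59.580°N, 17.171°E:
  P1: √((-0.071·111.32)² + (-0.080·56.44)²) = √(62.46879 + 20.38703) = 9.103 km
  P2: √((-0.019·111.32)² + (-0.063·56.44)²) = √(4.47356 + 12.64314) = 4.137 km
  P3: √((-0.017·111.32)² + (-0.113·56.44)²) = √(3.58133 + 40.67531) = 6.653 km
  → nearest: P2 (4.137 km)
Q2 at 59.545°N, 17.089°E:
  P1: √((-0.036·111.32)² + (0.002·56.44)²) = √(16.06022 + 0.01274) = 4.009 km
  P2: √((0.016·111.32)² + (0.019·56.44)²) = √(3.17239 + 1.14996) = 2.079 km
  P3: √((0.018·111.32)² + (-0.031·56.44)²) = √(4.01505 + 3.06124) = 2.660 km
  → nearest: P2 (2.079 km)
Q3 at 59.569°N, 17.164°E:
  P1: √((-0.060·111.32)² + (-0.073·56.44)²) = √(44.61171 + 16.97539) = 7.848 km
  P2: √((-0.008·111.32)² + (-0.056·56.44)²) = √(0.79310 + 9.98965) = 3.284 km
  P3: √((-0.006·111.32)² + (-0.106·56.44)²) = √(0.44612 + 35.79198) = 6.020 km
  → nearest: P2 (3.284 km)
Q4 at 59.592°N, 17.165°E:
  P1: √((-0.083·111.32)² + (-0.074·56.44)²) = √(85.36947 + 17.44365) = 10.140 km
  P2: √((-0.031·111.32)² + (-0.057·56.44)²) = √(11.90885 + 10.34960) = 4.718 km
  P3: √((-0.029·111.32)² + (-0.107·56.44)²) = √(10.42179 + 36.47049) = 6.848 km
  → nearest: P2 (4.718 km)
Q5 at 59.575°N, 17.114°E:
  P1: √((-0.066·111.32)² + (-0.023·56.44)²) = √(53.98017 + 1.68512) = 7.461 km
  P2: √((-0.014·111.32)² + (-0.006·56.44)²) = √(2.42886 + 0.11468) = 1.595 km
  P3: √((-0.012·111.32)² + (-0.056·56.44)²) = √(1.78447 + 9.98965) = 3.431 km
  → nearest: P2 (1.595 km)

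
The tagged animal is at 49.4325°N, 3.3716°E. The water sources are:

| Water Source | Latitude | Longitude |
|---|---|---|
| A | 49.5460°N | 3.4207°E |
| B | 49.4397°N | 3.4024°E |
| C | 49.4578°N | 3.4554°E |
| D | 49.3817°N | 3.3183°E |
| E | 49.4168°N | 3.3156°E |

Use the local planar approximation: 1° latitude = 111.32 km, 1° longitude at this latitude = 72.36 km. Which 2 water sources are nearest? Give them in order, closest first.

B, E

Distances from 49.4325°N, 3.3716°E:
A: √((0.1135·111.32)² + (0.0491·72.36)²) = √(159.638676 + 12.622928) = 13.1248 km
B: √((0.0072·111.32)² + (0.0308·72.36)²) = √(0.642409 + 4.967050) = 2.3684 km
C: √((0.0253·111.32)² + (0.0838·72.36)²) = √(7.932086 + 36.769282) = 6.6859 km
D: √((-0.0508·111.32)² + (-0.0533·72.36)²) = √(31.979658 + 14.874814) = 6.8450 km
E: √((-0.0157·111.32)² + (-0.0560·72.36)²) = √(3.054539 + 16.420001) = 4.4130 km
Sorted: B (2.3684 km) < E (4.4130 km) < C (6.6859 km) < D (6.8450 km) < …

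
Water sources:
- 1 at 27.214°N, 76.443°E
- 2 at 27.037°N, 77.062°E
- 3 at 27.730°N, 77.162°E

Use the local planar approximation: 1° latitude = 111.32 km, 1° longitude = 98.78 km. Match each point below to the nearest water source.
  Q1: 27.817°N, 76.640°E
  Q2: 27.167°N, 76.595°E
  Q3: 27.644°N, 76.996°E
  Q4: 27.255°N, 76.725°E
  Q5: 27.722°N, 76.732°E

Q1 at 27.817°N, 76.640°E:
  1: 69.890 km
  2: 96.317 km
  3: 52.465 km
  → nearest: 3 (52.465 km)
Q2 at 27.167°N, 76.595°E:
  1: 15.900 km
  2: 48.347 km
  3: 84.053 km
  → nearest: 1 (15.900 km)
Q3 at 27.644°N, 76.996°E:
  1: 72.631 km
  2: 67.885 km
  3: 18.988 km
  → nearest: 3 (18.988 km)
Q4 at 27.255°N, 76.725°E:
  1: 28.227 km
  2: 41.196 km
  3: 68.259 km
  → nearest: 1 (28.227 km)
Q5 at 27.722°N, 76.732°E:
  1: 63.348 km
  2: 82.929 km
  3: 42.485 km
  → nearest: 3 (42.485 km)

Q1→3; Q2→1; Q3→3; Q4→1; Q5→3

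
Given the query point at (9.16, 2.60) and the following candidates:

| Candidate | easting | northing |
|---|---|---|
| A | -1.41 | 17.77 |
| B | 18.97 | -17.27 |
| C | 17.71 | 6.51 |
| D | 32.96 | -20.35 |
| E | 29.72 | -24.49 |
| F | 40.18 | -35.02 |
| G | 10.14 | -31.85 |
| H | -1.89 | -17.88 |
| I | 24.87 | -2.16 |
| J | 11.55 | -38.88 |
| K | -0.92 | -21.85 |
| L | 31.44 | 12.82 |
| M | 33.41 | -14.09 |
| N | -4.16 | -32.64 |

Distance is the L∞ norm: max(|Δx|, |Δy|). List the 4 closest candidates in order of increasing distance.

Distances from (9.16, 2.60):
A: max(|-10.57|, |15.17|) = 15.17
B: max(|9.81|, |-19.87|) = 19.87
C: max(|8.55|, |3.91|) = 8.55
D: max(|23.80|, |-22.95|) = 23.80
E: max(|20.56|, |-27.09|) = 27.09
F: max(|31.02|, |-37.62|) = 37.62
G: max(|0.98|, |-34.45|) = 34.45
H: max(|-11.05|, |-20.48|) = 20.48
I: max(|15.71|, |-4.76|) = 15.71
J: max(|2.39|, |-41.48|) = 41.48
K: max(|-10.08|, |-24.45|) = 24.45
L: max(|22.28|, |10.22|) = 22.28
M: max(|24.25|, |-16.69|) = 24.25
N: max(|-13.32|, |-35.24|) = 35.24
Sorted: C (8.55) < A (15.17) < I (15.71) < B (19.87) < H (20.48) < L (22.28) < …

C, A, I, B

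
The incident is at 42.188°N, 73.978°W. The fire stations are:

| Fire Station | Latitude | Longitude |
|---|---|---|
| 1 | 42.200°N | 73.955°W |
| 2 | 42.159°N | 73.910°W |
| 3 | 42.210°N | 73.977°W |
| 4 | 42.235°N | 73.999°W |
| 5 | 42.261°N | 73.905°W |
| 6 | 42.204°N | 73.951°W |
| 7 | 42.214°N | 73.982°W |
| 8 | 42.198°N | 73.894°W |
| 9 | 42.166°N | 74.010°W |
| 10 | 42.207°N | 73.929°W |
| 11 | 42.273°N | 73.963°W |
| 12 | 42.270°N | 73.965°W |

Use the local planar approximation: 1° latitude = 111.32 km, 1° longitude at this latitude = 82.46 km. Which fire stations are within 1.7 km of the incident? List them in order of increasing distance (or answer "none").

none

Distances from 42.188°N, 73.978°W:
1: 2.320 km
2: 6.470 km
3: 2.450 km
4: 5.511 km
5: 10.113 km
6: 2.851 km
7: 2.913 km
8: 7.016 km
9: 3.600 km
10: 4.561 km
11: 9.543 km
12: 9.191 km
Threshold 1.7 km: none within range.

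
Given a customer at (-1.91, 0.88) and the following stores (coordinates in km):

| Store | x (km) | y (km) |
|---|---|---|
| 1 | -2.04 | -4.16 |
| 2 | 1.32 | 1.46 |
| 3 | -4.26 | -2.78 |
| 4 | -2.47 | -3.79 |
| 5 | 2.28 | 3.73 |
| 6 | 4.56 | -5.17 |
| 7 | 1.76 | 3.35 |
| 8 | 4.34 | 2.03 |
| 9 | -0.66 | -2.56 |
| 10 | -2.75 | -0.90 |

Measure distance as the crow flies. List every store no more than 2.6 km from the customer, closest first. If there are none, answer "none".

Distances from (-1.91, 0.88):
1: √((-0.13)² + (-5.04)²) = √(0.0169 + 25.4016) = 5.04 km
2: √((3.23)² + (0.58)²) = √(10.4329 + 0.3364) = 3.28 km
3: √((-2.35)² + (-3.66)²) = √(5.5225 + 13.3956) = 4.35 km
4: √((-0.56)² + (-4.67)²) = √(0.3136 + 21.8089) = 4.70 km
5: √((4.19)² + (2.85)²) = √(17.5561 + 8.1225) = 5.07 km
6: √((6.47)² + (-6.05)²) = √(41.8609 + 36.6025) = 8.86 km
7: √((3.67)² + (2.47)²) = √(13.4689 + 6.1009) = 4.42 km
8: √((6.25)² + (1.15)²) = √(39.0625 + 1.3225) = 6.35 km
9: √((1.25)² + (-3.44)²) = √(1.5625 + 11.8336) = 3.66 km
10: √((-0.84)² + (-1.78)²) = √(0.7056 + 3.1684) = 1.97 km
Threshold 2.6 km: 10 (1.97 km) is within range.

10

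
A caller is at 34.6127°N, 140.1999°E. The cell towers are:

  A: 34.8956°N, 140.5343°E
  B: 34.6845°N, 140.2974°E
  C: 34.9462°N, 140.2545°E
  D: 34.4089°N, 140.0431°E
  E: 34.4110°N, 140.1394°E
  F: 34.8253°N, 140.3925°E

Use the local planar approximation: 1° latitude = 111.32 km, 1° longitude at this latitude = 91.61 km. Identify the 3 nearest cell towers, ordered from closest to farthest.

Distances from 34.6127°N, 140.1999°E:
A: 43.9345 km
B: 11.9860 km
C: 37.4607 km
D: 26.8522 km
E: 23.1272 km
F: 29.5199 km
Sorted: B (11.9860 km) < E (23.1272 km) < D (26.8522 km) < F (29.5199 km) < C (37.4607 km) < …

B, E, D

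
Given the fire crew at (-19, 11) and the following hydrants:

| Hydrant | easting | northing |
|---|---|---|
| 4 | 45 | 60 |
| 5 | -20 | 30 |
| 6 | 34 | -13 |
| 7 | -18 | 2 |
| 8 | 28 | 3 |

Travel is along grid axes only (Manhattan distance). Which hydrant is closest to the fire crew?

Distances from (-19, 11):
4: 113
5: 20
6: 77
7: 10
8: 55
Minimum: 7 at 10.

7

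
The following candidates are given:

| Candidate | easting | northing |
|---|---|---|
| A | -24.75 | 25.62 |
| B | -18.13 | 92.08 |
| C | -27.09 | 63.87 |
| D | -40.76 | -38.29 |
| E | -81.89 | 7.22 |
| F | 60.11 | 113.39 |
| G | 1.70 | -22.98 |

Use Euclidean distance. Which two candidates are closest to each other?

Pairwise distances:
A–B: √((6.62)² + (66.46)²) = √(43.8244 + 4416.9316) = 66.79
A–C: √((-2.34)² + (38.25)²) = √(5.4756 + 1463.0625) = 38.32
A–D: √((-16.01)² + (-63.91)²) = √(256.3201 + 4084.4881) = 65.88
A–E: √((-57.14)² + (-18.40)²) = √(3264.9796 + 338.5600) = 60.03
A–F: √((84.86)² + (87.77)²) = √(7201.2196 + 7703.5729) = 122.09
A–G: √((26.45)² + (-48.60)²) = √(699.6025 + 2361.9600) = 55.33
B–C: √((-8.96)² + (-28.21)²) = √(80.2816 + 795.8041) = 29.60
B–D: √((-22.63)² + (-130.37)²) = √(512.1169 + 16996.3369) = 132.32
B–E: √((-63.76)² + (-84.86)²) = √(4065.3376 + 7201.2196) = 106.14
B–F: √((78.24)² + (21.31)²) = √(6121.4976 + 454.1161) = 81.09
B–G: √((19.83)² + (-115.06)²) = √(393.2289 + 13238.8036) = 116.76
C–D: √((-13.67)² + (-102.16)²) = √(186.8689 + 10436.6656) = 103.07
C–E: √((-54.80)² + (-56.65)²) = √(3003.0400 + 3209.2225) = 78.82
C–F: √((87.20)² + (49.52)²) = √(7603.8400 + 2452.2304) = 100.28
C–G: √((28.79)² + (-86.85)²) = √(828.8641 + 7542.9225) = 91.50
D–E: √((-41.13)² + (45.51)²) = √(1691.6769 + 2071.1601) = 61.34
D–F: √((100.87)² + (151.68)²) = √(10174.7569 + 23006.8224) = 182.16
D–G: √((42.46)² + (15.31)²) = √(1802.8516 + 234.3961) = 45.14
E–F: √((142.00)² + (106.17)²) = √(20164.0000 + 11272.0689) = 177.30
E–G: √((83.59)² + (-30.20)²) = √(6987.2881 + 912.0400) = 88.88
F–G: √((-58.41)² + (-136.37)²) = √(3411.7281 + 18596.7769) = 148.35
Closest pair: B–C at 29.60.

B and C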